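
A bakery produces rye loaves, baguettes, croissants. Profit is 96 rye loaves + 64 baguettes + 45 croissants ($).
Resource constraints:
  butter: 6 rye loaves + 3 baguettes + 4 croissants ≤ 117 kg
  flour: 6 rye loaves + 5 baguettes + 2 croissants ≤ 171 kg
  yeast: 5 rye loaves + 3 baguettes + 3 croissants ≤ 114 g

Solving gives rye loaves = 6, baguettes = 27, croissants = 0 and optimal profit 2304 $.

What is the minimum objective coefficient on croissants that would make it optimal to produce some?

Binding: butter and flour. Non-binding: yeast (3 unused).
Slack constraints have shadow price 0 (complementary slackness).
From A_Bᵀ y = c: 6·y_butter + 6·y_flour = 96; 3·y_butter + 5·y_flour = 64.
Solving: y_butter = 8, y_flour = 8.
croissants enters the basis when its profit ≥ yᵀa₃ = 8·4 + 8·2 = 48.

48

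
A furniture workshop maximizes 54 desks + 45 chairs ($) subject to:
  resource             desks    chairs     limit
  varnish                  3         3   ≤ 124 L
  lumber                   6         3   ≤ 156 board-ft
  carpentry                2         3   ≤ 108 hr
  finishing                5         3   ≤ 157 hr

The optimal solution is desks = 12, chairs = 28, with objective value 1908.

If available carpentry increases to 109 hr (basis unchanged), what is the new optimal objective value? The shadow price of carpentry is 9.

Δb = 1, so new z* = 1908 + (9)·(1) = 1908 + 9 = 1917.

1917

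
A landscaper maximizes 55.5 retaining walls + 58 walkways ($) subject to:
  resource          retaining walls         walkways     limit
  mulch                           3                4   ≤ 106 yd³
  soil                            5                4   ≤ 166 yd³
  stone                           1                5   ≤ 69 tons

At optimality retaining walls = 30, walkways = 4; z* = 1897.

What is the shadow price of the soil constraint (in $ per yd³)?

Binding: mulch and soil. Non-binding: stone (19 unused).
Slack constraints have shadow price 0 (complementary slackness).
The binding rows give the dual system: 3·y_mulch + 5·y_soil = 55.5 and 4·y_mulch + 4·y_soil = 58.
→ y_mulch = 8.5 and y_soil = 6.
Shadow price of soil = 6.

6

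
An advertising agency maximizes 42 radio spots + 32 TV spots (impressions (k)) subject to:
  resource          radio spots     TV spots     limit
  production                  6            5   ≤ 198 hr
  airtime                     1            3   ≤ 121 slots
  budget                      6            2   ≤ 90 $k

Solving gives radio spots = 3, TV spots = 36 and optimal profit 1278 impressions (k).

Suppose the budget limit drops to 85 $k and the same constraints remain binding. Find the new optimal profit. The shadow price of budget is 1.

1273

Δb = -5, so new z* = 1278 + (1)·(-5) = 1278 − 5 = 1273.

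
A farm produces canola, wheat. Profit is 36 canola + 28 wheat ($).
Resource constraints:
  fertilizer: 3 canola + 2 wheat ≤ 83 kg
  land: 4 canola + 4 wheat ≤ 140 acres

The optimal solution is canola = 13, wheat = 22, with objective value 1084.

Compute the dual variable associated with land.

3

Both fertilizer and land are binding at x*.
From A_Bᵀ y = c: 3·y_fertilizer + 4·y_land = 36; 2·y_fertilizer + 4·y_land = 28.
→ y_fertilizer = 8 and y_land = 3.
Shadow price of land = 3.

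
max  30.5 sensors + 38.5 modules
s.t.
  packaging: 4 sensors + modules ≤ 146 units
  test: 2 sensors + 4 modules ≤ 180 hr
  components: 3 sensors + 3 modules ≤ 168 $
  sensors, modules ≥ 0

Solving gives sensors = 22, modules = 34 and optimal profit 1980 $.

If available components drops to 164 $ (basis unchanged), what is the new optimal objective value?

1950

At the optimum: packaging uses 122 of 146 (slack = 24); test uses 180 of 180 (binding); components uses 168 of 168 (binding).
By complementary slackness, y = 0 for the non-binding constraint.
Dual feasibility on the basic columns requires 2·y_test + 3·y_components = 30.5, 4·y_test + 3·y_components = 38.5.
→ y_test = 4 and y_components = 7.5.
Δz = y_components·Δb = 7.5 × (-4) = -30, so new z* = 1980 − 30 = 1950.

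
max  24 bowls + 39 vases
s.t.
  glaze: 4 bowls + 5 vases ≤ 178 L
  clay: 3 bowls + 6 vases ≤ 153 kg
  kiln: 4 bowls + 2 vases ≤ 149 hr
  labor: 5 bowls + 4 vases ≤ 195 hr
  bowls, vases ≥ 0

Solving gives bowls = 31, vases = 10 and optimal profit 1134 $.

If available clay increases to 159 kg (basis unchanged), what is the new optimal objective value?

1167

Check each constraint at x*: glaze 174/178 (slack 4); clay 153/153 (tight); kiln 144/149 (slack 5); labor 195/195 (tight).
Slack constraints have shadow price 0 (complementary slackness).
The binding rows give the dual system: 3·y_clay + 5·y_labor = 24 and 6·y_clay + 4·y_labor = 39.
This yields shadow prices y_clay = 5.5, y_labor = 1.5.
Δz = y_clay·Δb = 5.5 × (6) = 33, so new z* = 1134 + 33 = 1167.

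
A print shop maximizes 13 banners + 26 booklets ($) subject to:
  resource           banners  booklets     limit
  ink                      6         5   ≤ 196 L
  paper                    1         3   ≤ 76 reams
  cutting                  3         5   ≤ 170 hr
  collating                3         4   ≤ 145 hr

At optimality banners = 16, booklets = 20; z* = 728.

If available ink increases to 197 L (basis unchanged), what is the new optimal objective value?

Check each constraint at x*: ink 196/196 (tight); paper 76/76 (tight); cutting 148/170 (slack 22); collating 128/145 (slack 17).
By complementary slackness, y = 0 for the non-binding constraints.
The binding rows give the dual system: 6·y_ink + 1·y_paper = 13 and 5·y_ink + 3·y_paper = 26.
→ y_ink = 1 and y_paper = 7.
Δz = y_ink·Δb = 1 × (1) = 1, so new z* = 728 + 1 = 729.

729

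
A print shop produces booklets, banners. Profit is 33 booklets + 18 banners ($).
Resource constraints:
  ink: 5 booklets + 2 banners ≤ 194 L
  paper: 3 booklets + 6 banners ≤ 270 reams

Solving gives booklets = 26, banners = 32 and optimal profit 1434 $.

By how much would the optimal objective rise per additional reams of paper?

Both ink and paper are binding at x*.
From A_Bᵀ y = c: 5·y_ink + 3·y_paper = 33; 2·y_ink + 6·y_paper = 18.
Solving: y_ink = 6, y_paper = 1.
Shadow price of paper = 1.

1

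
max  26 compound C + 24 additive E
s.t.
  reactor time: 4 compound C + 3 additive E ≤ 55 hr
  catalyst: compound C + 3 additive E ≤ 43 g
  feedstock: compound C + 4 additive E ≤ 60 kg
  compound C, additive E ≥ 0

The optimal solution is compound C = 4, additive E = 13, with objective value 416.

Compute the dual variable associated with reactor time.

At the optimum: reactor time uses 55 of 55 (binding); catalyst uses 43 of 43 (binding); feedstock uses 56 of 60 (slack = 4).
By complementary slackness, y = 0 for the non-binding constraint.
Dual feasibility on the basic columns requires 4·y_reactor time + 1·y_catalyst = 26, 3·y_reactor time + 3·y_catalyst = 24.
This yields shadow prices y_reactor time = 6, y_catalyst = 2.
Shadow price of reactor time = 6.

6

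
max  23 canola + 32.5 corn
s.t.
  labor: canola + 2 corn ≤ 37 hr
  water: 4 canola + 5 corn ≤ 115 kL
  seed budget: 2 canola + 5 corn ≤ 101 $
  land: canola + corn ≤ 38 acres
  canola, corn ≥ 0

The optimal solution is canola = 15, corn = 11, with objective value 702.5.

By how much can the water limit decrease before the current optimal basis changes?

Binding constraints: labor, water. The basis is B = [[1,2],[4,5]] with det -3.
Per unit decrease in water, x* moves by d = (-0.6667, 0.3333).
The basis stays optimal until canola reaches 0; allowable decrease = 22.5 kL.

22.5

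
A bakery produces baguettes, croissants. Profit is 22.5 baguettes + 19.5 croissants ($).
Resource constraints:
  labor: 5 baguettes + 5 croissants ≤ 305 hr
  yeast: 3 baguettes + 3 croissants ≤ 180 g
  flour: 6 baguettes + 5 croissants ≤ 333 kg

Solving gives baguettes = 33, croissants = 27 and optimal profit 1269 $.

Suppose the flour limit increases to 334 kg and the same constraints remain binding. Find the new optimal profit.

At the optimum: labor uses 300 of 305 (slack = 5); yeast uses 180 of 180 (binding); flour uses 333 of 333 (binding).
Since labor is not tight, its dual is 0.
From A_Bᵀ y = c: 3·y_yeast + 6·y_flour = 22.5; 3·y_yeast + 5·y_flour = 19.5.
→ y_yeast = 1.5 and y_flour = 3.
Δz = y_flour·Δb = 3 × (1) = 3, so new z* = 1269 + 3 = 1272.

1272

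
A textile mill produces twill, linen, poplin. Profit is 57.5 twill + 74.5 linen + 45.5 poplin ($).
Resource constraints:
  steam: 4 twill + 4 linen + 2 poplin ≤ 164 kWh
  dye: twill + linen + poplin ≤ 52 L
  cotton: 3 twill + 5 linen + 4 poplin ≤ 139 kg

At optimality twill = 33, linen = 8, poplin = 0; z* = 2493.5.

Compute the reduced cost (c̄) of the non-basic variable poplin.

-4.5

At the optimum: steam uses 164 of 164 (binding); dye uses 41 of 52 (slack = 11); cotton uses 139 of 139 (binding).
Slack constraints have shadow price 0 (complementary slackness).
Dual feasibility on the basic columns requires 4·y_steam + 3·y_cotton = 57.5, 4·y_steam + 5·y_cotton = 74.5.
This yields shadow prices y_steam = 8, y_cotton = 8.5.
Reduced cost of poplin: c₃ − yᵀa₃ = 45.5 − (8·2 + 8.5·4) = 45.5 − 50 = -4.5.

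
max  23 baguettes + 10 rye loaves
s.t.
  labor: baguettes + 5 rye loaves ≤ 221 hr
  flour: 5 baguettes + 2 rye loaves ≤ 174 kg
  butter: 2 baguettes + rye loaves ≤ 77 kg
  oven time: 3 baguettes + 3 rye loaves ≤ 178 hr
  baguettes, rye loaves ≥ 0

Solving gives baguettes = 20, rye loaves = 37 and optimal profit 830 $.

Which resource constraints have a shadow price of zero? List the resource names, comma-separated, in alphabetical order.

labor: 205/221 (slack 16)
flour: 174/174 (binding)
butter: 77/77 (binding)
oven time: 171/178 (slack 7)
By complementary slackness, a constraint with positive slack has shadow price 0 → labor, oven time.

labor, oven time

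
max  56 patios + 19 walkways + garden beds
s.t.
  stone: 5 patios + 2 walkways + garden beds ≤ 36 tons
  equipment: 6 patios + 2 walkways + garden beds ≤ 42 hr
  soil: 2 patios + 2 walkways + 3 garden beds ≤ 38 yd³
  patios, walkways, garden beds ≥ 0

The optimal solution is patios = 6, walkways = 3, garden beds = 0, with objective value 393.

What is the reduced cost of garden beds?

Check each constraint at x*: stone 36/36 (tight); equipment 42/42 (tight); soil 18/38 (slack 20).
Slack constraints have shadow price 0 (complementary slackness).
From A_Bᵀ y = c: 5·y_stone + 6·y_equipment = 56; 2·y_stone + 2·y_equipment = 19.
Solving: y_stone = 1, y_equipment = 8.5.
Reduced cost of garden beds: c₃ − yᵀa₃ = 1 − (1·1 + 8.5·1) = 1 − 9.5 = -8.5.

-8.5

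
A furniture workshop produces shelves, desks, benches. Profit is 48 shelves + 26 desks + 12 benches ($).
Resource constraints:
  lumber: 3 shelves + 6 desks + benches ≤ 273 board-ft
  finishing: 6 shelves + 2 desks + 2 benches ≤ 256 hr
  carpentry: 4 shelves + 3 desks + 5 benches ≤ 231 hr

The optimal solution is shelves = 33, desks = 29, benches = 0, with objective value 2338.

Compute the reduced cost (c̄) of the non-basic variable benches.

-4

Binding: lumber and finishing. Non-binding: carpentry (12 unused).
By complementary slackness, y = 0 for the non-binding constraint.
The binding rows give the dual system: 3·y_lumber + 6·y_finishing = 48 and 6·y_lumber + 2·y_finishing = 26.
Solving: y_lumber = 2, y_finishing = 7.
Reduced cost of benches: c₃ − yᵀa₃ = 12 − (2·1 + 7·2) = 12 − 16 = -4.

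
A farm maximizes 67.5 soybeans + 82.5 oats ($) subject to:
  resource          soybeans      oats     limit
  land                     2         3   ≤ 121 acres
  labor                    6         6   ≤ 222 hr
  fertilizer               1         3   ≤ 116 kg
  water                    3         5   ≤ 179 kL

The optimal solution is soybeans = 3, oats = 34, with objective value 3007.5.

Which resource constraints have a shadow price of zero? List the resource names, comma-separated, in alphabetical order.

land: 108/121 (slack 13)
labor: 222/222 (binding)
fertilizer: 105/116 (slack 11)
water: 179/179 (binding)
By complementary slackness, a constraint with positive slack has shadow price 0 → fertilizer, land.

fertilizer, land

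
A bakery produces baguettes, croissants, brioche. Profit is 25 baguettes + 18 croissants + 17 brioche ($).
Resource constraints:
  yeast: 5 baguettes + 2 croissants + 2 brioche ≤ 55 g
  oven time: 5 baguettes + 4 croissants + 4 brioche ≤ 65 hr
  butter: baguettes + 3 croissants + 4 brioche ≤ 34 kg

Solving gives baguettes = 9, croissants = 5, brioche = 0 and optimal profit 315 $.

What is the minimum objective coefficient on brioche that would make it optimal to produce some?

At the optimum: yeast uses 55 of 55 (binding); oven time uses 65 of 65 (binding); butter uses 24 of 34 (slack = 10).
Slack constraints have shadow price 0 (complementary slackness).
Dual feasibility on the basic columns requires 5·y_yeast + 5·y_oven time = 25, 2·y_yeast + 4·y_oven time = 18.
→ y_yeast = 1 and y_oven time = 4.
brioche enters the basis when its profit ≥ yᵀa₃ = 1·2 + 4·4 = 18.

18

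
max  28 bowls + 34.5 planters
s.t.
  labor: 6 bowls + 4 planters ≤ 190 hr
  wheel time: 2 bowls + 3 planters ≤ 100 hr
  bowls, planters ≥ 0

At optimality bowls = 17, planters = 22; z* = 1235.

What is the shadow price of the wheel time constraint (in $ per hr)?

9.5

At the optimum: labor uses 190 of 190 (binding); wheel time uses 100 of 100 (binding).
From A_Bᵀ y = c: 6·y_labor + 2·y_wheel time = 28; 4·y_labor + 3·y_wheel time = 34.5.
This yields shadow prices y_labor = 1.5, y_wheel time = 9.5.
Shadow price of wheel time = 9.5.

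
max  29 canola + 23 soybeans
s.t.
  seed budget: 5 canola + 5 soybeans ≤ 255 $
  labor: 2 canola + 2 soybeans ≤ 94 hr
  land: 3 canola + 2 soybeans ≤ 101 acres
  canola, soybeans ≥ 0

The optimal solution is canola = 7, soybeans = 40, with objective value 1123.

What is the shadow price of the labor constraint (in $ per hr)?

Check each constraint at x*: seed budget 235/255 (slack 20); labor 94/94 (tight); land 101/101 (tight).
By complementary slackness, y = 0 for the non-binding constraint.
From A_Bᵀ y = c: 2·y_labor + 3·y_land = 29; 2·y_labor + 2·y_land = 23.
This yields shadow prices y_labor = 5.5, y_land = 6.
Shadow price of labor = 5.5.

5.5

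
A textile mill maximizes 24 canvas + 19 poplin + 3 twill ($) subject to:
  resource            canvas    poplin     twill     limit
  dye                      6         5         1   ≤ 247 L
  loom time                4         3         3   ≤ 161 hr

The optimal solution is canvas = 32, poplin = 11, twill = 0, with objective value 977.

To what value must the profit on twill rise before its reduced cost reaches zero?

At the optimum: dye uses 247 of 247 (binding); loom time uses 161 of 161 (binding).
The binding rows give the dual system: 6·y_dye + 4·y_loom time = 24 and 5·y_dye + 3·y_loom time = 19.
This yields shadow prices y_dye = 2, y_loom time = 3.
twill enters the basis when its profit ≥ yᵀa₃ = 2·1 + 3·3 = 11.

11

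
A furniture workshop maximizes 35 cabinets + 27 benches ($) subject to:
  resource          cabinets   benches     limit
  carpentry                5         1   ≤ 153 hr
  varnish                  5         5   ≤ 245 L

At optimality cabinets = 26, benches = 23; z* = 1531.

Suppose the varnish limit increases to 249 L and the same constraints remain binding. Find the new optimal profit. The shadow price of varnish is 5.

Δb = 4, so new z* = 1531 + (5)·(4) = 1531 + 20 = 1551.

1551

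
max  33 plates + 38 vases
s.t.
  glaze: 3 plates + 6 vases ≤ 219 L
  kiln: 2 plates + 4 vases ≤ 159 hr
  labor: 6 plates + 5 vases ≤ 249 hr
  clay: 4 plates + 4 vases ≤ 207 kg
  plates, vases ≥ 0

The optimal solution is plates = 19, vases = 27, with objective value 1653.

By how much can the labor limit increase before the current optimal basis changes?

40.25

Binding constraints: glaze, labor. The basis is B = [[3,6],[6,5]] with det -21.
Per unit increase in labor, x* moves by d = (0.2857, -0.1429).
The basis stays optimal until clay becomes binding; allowable increase = 40.25 hr.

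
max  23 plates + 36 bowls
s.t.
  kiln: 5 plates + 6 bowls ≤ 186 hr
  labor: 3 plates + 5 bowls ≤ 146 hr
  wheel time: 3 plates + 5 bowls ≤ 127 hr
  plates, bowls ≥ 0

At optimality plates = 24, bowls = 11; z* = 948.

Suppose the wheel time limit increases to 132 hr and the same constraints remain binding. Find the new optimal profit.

At the optimum: kiln uses 186 of 186 (binding); labor uses 127 of 146 (slack = 19); wheel time uses 127 of 127 (binding).
Slack constraints have shadow price 0 (complementary slackness).
The binding rows give the dual system: 5·y_kiln + 3·y_wheel time = 23 and 6·y_kiln + 5·y_wheel time = 36.
This yields shadow prices y_kiln = 1, y_wheel time = 6.
Δz = y_wheel time·Δb = 6 × (5) = 30, so new z* = 948 + 30 = 978.

978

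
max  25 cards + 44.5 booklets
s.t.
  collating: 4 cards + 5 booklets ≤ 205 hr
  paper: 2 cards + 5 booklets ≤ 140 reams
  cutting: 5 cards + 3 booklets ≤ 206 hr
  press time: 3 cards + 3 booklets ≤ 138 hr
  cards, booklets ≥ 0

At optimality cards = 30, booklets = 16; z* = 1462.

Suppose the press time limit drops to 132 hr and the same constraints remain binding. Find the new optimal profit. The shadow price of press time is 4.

1438

Δb = -6, so new z* = 1462 + (4)·(-6) = 1462 − 24 = 1438.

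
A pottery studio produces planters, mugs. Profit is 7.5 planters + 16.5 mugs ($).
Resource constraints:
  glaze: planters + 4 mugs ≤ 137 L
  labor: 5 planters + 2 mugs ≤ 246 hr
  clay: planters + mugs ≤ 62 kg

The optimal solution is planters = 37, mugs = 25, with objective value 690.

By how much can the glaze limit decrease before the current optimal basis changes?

11

Binding constraints: glaze, clay. The basis is B = [[1,4],[1,1]] with det -3.
Per unit decrease in glaze, x* moves by d = (0.3333, -0.3333).
The basis stays optimal until labor becomes binding; allowable decrease = 11 L.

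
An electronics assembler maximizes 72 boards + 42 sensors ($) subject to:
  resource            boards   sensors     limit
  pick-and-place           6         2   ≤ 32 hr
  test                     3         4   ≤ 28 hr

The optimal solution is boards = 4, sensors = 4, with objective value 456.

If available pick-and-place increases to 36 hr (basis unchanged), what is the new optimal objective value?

492

At the optimum: pick-and-place uses 32 of 32 (binding); test uses 28 of 28 (binding).
Dual feasibility on the basic columns requires 6·y_pick-and-place + 3·y_test = 72, 2·y_pick-and-place + 4·y_test = 42.
Solving: y_pick-and-place = 9, y_test = 6.
Δz = y_pick-and-place·Δb = 9 × (4) = 36, so new z* = 456 + 36 = 492.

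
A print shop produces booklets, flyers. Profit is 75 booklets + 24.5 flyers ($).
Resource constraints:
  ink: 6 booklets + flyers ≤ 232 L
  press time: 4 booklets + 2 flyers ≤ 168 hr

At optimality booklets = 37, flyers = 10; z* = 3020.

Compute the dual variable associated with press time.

Check each constraint at x*: ink 232/232 (tight); press time 168/168 (tight).
Dual feasibility on the basic columns requires 6·y_ink + 4·y_press time = 75, 1·y_ink + 2·y_press time = 24.5.
Solving: y_ink = 6.5, y_press time = 9.
Shadow price of press time = 9.

9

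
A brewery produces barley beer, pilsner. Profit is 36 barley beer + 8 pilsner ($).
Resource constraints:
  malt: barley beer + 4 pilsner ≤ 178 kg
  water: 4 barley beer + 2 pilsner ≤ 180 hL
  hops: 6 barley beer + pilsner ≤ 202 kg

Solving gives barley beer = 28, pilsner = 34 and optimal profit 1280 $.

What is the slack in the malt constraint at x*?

14

malt used = 1·28 + 4·34 = 164; slack = 178 − 164 = 14.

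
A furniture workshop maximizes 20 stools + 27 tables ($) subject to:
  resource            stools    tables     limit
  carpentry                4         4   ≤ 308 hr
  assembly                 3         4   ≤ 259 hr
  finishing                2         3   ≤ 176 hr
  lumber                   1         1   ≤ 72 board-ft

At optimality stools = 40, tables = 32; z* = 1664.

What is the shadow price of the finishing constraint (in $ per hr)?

7

Check each constraint at x*: carpentry 288/308 (slack 20); assembly 248/259 (slack 11); finishing 176/176 (tight); lumber 72/72 (tight).
By complementary slackness, y = 0 for the non-binding constraints.
From A_Bᵀ y = c: 2·y_finishing + 1·y_lumber = 20; 3·y_finishing + 1·y_lumber = 27.
→ y_finishing = 7 and y_lumber = 6.
Shadow price of finishing = 7.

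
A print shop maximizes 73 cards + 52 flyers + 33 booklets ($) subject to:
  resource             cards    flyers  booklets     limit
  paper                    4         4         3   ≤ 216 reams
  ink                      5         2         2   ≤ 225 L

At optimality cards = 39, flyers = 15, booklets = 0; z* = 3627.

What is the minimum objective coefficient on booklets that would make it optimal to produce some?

Both paper and ink are binding at x*.
The binding rows give the dual system: 4·y_paper + 5·y_ink = 73 and 4·y_paper + 2·y_ink = 52.
Solving: y_paper = 9.5, y_ink = 7.
booklets enters the basis when its profit ≥ yᵀa₃ = 9.5·3 + 7·2 = 42.5.

42.5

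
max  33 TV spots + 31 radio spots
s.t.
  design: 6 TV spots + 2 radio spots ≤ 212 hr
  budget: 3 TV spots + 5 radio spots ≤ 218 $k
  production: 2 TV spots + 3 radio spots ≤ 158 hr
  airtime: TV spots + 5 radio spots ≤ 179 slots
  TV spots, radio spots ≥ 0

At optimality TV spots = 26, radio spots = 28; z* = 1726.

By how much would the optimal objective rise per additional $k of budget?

At the optimum: design uses 212 of 212 (binding); budget uses 218 of 218 (binding); production uses 136 of 158 (slack = 22); airtime uses 166 of 179 (slack = 13).
Since production, airtime are not tight, their duals are 0.
The binding rows give the dual system: 6·y_design + 3·y_budget = 33 and 2·y_design + 5·y_budget = 31.
Solving: y_design = 3, y_budget = 5.
Shadow price of budget = 5.

5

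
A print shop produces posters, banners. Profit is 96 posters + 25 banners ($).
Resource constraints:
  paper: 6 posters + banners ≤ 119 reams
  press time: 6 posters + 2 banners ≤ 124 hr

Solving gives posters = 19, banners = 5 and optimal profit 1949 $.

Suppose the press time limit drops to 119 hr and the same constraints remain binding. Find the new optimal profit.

Both paper and press time are binding at x*.
Dual feasibility on the basic columns requires 6·y_paper + 6·y_press time = 96, 1·y_paper + 2·y_press time = 25.
→ y_paper = 7 and y_press time = 9.
Δz = y_press time·Δb = 9 × (-5) = -45, so new z* = 1949 − 45 = 1904.

1904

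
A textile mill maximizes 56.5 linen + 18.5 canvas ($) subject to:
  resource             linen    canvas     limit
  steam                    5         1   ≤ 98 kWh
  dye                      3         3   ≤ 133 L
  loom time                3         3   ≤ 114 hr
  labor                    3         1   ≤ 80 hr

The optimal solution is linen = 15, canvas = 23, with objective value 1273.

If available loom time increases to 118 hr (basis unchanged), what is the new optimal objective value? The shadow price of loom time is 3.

1285

Δb = 4, so new z* = 1273 + (3)·(4) = 1273 + 12 = 1285.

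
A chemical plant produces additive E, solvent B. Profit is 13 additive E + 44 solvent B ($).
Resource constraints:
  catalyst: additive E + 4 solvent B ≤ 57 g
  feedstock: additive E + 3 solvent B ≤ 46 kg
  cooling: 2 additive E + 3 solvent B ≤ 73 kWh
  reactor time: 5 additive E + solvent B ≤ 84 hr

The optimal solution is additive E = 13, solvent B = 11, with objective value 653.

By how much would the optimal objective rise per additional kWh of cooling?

0

At the optimum: catalyst uses 57 of 57 (binding); feedstock uses 46 of 46 (binding); cooling uses 59 of 73 (slack = 14); reactor time uses 76 of 84 (slack = 8).
Slack constraints have shadow price 0 (complementary slackness).
The binding rows give the dual system: 1·y_catalyst + 1·y_feedstock = 13 and 4·y_catalyst + 3·y_feedstock = 44.
Solving: y_catalyst = 5, y_feedstock = 8.
Shadow price of cooling = 0.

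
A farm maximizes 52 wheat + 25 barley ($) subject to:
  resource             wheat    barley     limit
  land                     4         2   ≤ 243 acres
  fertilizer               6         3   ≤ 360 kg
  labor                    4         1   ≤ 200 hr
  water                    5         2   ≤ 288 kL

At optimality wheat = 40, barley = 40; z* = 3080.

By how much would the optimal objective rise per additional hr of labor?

1

Check each constraint at x*: land 240/243 (slack 3); fertilizer 360/360 (tight); labor 200/200 (tight); water 280/288 (slack 8).
Slack constraints have shadow price 0 (complementary slackness).
From A_Bᵀ y = c: 6·y_fertilizer + 4·y_labor = 52; 3·y_fertilizer + 1·y_labor = 25.
This yields shadow prices y_fertilizer = 8, y_labor = 1.
Shadow price of labor = 1.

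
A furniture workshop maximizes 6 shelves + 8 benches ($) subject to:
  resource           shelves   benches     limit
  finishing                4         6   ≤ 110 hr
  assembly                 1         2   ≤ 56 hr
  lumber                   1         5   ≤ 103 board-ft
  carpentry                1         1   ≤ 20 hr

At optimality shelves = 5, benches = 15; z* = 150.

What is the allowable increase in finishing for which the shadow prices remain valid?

10

Binding constraints: finishing, carpentry. The basis is B = [[4,6],[1,1]] with det -2.
Per unit increase in finishing, x* moves by d = (-0.5, 0.5).
The basis stays optimal until shelves reaches 0; allowable increase = 10 hr.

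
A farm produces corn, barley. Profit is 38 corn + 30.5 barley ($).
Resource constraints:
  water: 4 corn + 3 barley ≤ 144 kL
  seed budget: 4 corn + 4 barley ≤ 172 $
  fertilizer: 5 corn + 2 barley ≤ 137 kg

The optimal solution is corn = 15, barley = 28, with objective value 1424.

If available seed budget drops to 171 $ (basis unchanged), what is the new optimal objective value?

1422

Binding: water and seed budget. Non-binding: fertilizer (6 unused).
Since fertilizer is not tight, its dual is 0.
Dual feasibility on the basic columns requires 4·y_water + 4·y_seed budget = 38, 3·y_water + 4·y_seed budget = 30.5.
This yields shadow prices y_water = 7.5, y_seed budget = 2.
Δz = y_seed budget·Δb = 2 × (-1) = -2, so new z* = 1424 − 2 = 1422.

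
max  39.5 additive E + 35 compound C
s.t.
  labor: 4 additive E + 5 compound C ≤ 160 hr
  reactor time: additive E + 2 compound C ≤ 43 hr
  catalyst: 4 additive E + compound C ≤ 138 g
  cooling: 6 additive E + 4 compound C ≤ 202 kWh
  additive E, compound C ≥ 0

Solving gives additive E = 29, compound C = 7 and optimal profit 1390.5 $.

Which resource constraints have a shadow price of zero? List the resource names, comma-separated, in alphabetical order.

catalyst, labor

labor: 151/160 (slack 9)
reactor time: 43/43 (binding)
catalyst: 123/138 (slack 15)
cooling: 202/202 (binding)
By complementary slackness, a constraint with positive slack has shadow price 0 → catalyst, labor.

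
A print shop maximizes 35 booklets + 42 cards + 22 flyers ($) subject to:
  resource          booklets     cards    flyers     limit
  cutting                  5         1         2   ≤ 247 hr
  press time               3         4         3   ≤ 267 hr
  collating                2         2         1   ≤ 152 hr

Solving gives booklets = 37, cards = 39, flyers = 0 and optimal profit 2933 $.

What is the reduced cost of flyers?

-6

At the optimum: cutting uses 224 of 247 (slack = 23); press time uses 267 of 267 (binding); collating uses 152 of 152 (binding).
By complementary slackness, y = 0 for the non-binding constraint.
The binding rows give the dual system: 3·y_press time + 2·y_collating = 35 and 4·y_press time + 2·y_collating = 42.
This yields shadow prices y_press time = 7, y_collating = 7.
Reduced cost of flyers: c₃ − yᵀa₃ = 22 − (7·3 + 7·1) = 22 − 28 = -6.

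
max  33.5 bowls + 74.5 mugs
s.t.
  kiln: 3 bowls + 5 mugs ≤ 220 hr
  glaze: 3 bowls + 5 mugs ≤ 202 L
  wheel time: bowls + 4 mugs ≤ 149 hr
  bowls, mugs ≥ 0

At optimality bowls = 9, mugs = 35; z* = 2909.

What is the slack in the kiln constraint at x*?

kiln used = 3·9 + 5·35 = 202; slack = 220 − 202 = 18.

18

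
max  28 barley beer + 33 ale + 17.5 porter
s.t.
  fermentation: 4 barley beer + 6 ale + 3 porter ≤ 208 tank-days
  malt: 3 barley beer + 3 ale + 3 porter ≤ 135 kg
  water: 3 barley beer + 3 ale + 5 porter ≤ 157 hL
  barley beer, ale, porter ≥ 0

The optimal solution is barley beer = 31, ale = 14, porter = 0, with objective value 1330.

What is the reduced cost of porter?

At the optimum: fermentation uses 208 of 208 (binding); malt uses 135 of 135 (binding); water uses 135 of 157 (slack = 22).
Since water is not tight, its dual is 0.
From A_Bᵀ y = c: 4·y_fermentation + 3·y_malt = 28; 6·y_fermentation + 3·y_malt = 33.
Solving: y_fermentation = 2.5, y_malt = 6.
Reduced cost of porter: c₃ − yᵀa₃ = 17.5 − (2.5·3 + 6·3) = 17.5 − 25.5 = -8.

-8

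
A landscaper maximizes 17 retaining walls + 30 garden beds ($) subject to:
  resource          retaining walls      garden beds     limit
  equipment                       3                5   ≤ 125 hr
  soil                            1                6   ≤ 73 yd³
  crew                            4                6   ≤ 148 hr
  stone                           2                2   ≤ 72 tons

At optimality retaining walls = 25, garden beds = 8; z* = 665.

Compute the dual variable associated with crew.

Check each constraint at x*: equipment 115/125 (slack 10); soil 73/73 (tight); crew 148/148 (tight); stone 66/72 (slack 6).
Since equipment, stone are not tight, their duals are 0.
Dual feasibility on the basic columns requires 1·y_soil + 4·y_crew = 17, 6·y_soil + 6·y_crew = 30.
Solving: y_soil = 1, y_crew = 4.
Shadow price of crew = 4.

4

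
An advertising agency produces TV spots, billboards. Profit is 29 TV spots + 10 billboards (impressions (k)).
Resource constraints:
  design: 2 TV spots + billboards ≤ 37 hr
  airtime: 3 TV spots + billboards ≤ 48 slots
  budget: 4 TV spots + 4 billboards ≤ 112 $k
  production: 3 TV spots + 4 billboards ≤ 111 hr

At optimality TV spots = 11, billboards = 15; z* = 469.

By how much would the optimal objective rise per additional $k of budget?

0

Binding: design and airtime. Non-binding: budget (8 unused), production (18 unused).
By complementary slackness, y = 0 for the non-binding constraints.
From A_Bᵀ y = c: 2·y_design + 3·y_airtime = 29; 1·y_design + 1·y_airtime = 10.
This yields shadow prices y_design = 1, y_airtime = 9.
Shadow price of budget = 0.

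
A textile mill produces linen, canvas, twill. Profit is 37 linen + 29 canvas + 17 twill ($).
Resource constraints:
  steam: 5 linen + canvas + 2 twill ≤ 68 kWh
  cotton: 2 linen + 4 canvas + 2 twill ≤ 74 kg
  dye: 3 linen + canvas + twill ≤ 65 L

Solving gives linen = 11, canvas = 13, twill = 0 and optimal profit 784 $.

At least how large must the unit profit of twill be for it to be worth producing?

At the optimum: steam uses 68 of 68 (binding); cotton uses 74 of 74 (binding); dye uses 46 of 65 (slack = 19).
Slack constraints have shadow price 0 (complementary slackness).
The binding rows give the dual system: 5·y_steam + 2·y_cotton = 37 and 1·y_steam + 4·y_cotton = 29.
→ y_steam = 5 and y_cotton = 6.
twill enters the basis when its profit ≥ yᵀa₃ = 5·2 + 6·2 = 22.

22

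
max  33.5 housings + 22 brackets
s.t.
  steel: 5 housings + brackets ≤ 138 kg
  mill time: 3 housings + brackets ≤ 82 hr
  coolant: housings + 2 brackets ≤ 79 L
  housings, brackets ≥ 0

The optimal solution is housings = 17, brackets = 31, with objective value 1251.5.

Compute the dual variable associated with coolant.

6.5

Binding: mill time and coolant. Non-binding: steel (22 unused).
Slack constraints have shadow price 0 (complementary slackness).
The binding rows give the dual system: 3·y_mill time + 1·y_coolant = 33.5 and 1·y_mill time + 2·y_coolant = 22.
This yields shadow prices y_mill time = 9, y_coolant = 6.5.
Shadow price of coolant = 6.5.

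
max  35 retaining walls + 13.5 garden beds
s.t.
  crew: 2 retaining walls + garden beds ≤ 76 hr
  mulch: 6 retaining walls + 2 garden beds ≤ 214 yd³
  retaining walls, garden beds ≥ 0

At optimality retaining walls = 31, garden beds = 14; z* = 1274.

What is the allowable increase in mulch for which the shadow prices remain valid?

14

Binding constraints: crew, mulch. The basis is B = [[2,1],[6,2]] with det -2.
Per unit increase in mulch, x* moves by d = (0.5, -1).
The basis stays optimal until garden beds reaches 0; allowable increase = 14 yd³.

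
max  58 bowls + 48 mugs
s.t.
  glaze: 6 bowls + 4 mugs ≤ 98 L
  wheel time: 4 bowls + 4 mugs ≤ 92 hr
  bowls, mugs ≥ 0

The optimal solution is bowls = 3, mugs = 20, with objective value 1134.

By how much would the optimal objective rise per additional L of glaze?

At the optimum: glaze uses 98 of 98 (binding); wheel time uses 92 of 92 (binding).
From A_Bᵀ y = c: 6·y_glaze + 4·y_wheel time = 58; 4·y_glaze + 4·y_wheel time = 48.
Solving: y_glaze = 5, y_wheel time = 7.
Shadow price of glaze = 5.

5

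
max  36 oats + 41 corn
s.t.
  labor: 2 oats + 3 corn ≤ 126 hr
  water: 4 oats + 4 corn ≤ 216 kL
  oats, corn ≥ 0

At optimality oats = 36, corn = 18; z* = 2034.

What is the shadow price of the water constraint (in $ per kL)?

At the optimum: labor uses 126 of 126 (binding); water uses 216 of 216 (binding).
From A_Bᵀ y = c: 2·y_labor + 4·y_water = 36; 3·y_labor + 4·y_water = 41.
Solving: y_labor = 5, y_water = 6.5.
Shadow price of water = 6.5.

6.5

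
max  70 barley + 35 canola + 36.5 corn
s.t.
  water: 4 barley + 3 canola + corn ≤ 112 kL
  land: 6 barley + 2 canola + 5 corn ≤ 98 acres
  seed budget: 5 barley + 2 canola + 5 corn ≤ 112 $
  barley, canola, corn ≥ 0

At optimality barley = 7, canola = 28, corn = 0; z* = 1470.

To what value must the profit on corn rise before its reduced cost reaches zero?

42

Binding: water and land. Non-binding: seed budget (21 unused).
Since seed budget is not tight, its dual is 0.
From A_Bᵀ y = c: 4·y_water + 6·y_land = 70; 3·y_water + 2·y_land = 35.
Solving: y_water = 7, y_land = 7.
corn enters the basis when its profit ≥ yᵀa₃ = 7·1 + 7·5 = 42.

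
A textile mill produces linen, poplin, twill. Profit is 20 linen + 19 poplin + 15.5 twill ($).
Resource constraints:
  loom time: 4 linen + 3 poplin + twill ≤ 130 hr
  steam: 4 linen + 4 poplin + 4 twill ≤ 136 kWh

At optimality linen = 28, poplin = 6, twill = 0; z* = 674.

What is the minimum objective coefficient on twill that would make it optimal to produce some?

17

At the optimum: loom time uses 130 of 130 (binding); steam uses 136 of 136 (binding).
The binding rows give the dual system: 4·y_loom time + 4·y_steam = 20 and 3·y_loom time + 4·y_steam = 19.
Solving: y_loom time = 1, y_steam = 4.
twill enters the basis when its profit ≥ yᵀa₃ = 1·1 + 4·4 = 17.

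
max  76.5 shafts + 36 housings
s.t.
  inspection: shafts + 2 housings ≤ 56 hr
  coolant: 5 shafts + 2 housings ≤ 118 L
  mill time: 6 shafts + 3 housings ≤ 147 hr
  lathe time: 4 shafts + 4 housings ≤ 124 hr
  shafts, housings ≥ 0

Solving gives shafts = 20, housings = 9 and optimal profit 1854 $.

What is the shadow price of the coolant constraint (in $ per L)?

4.5

At the optimum: inspection uses 38 of 56 (slack = 18); coolant uses 118 of 118 (binding); mill time uses 147 of 147 (binding); lathe time uses 116 of 124 (slack = 8).
By complementary slackness, y = 0 for the non-binding constraints.
The binding rows give the dual system: 5·y_coolant + 6·y_mill time = 76.5 and 2·y_coolant + 3·y_mill time = 36.
This yields shadow prices y_coolant = 4.5, y_mill time = 9.
Shadow price of coolant = 4.5.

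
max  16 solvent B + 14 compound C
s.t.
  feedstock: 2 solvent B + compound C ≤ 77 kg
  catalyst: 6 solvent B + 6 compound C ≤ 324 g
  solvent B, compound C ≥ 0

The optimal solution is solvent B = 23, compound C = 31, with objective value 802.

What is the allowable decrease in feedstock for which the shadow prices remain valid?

Binding constraints: feedstock, catalyst. The basis is B = [[2,1],[6,6]] with det 6.
Per unit decrease in feedstock, x* moves by d = (-1, 1).
The basis stays optimal until solvent B reaches 0; allowable decrease = 23 kg.

23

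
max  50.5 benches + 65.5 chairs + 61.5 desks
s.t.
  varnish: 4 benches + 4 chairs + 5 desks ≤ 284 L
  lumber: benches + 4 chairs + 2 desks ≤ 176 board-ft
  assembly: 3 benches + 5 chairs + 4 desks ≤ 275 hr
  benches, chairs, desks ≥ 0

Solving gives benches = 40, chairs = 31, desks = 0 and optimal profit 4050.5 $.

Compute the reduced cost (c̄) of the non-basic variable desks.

Check each constraint at x*: varnish 284/284 (tight); lumber 164/176 (slack 12); assembly 275/275 (tight).
By complementary slackness, y = 0 for the non-binding constraint.
The binding rows give the dual system: 4·y_varnish + 3·y_assembly = 50.5 and 4·y_varnish + 5·y_assembly = 65.5.
Solving: y_varnish = 7, y_assembly = 7.5.
Reduced cost of desks: c₃ − yᵀa₃ = 61.5 − (7·5 + 7.5·4) = 61.5 − 65 = -3.5.

-3.5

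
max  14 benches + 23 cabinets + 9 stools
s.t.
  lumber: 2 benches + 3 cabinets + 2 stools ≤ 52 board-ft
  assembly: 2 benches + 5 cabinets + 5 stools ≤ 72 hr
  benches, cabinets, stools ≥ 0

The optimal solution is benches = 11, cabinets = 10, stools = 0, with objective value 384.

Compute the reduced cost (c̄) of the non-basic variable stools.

Check each constraint at x*: lumber 52/52 (tight); assembly 72/72 (tight).
The binding rows give the dual system: 2·y_lumber + 2·y_assembly = 14 and 3·y_lumber + 5·y_assembly = 23.
This yields shadow prices y_lumber = 6, y_assembly = 1.
Reduced cost of stools: c₃ − yᵀa₃ = 9 − (6·2 + 1·5) = 9 − 17 = -8.

-8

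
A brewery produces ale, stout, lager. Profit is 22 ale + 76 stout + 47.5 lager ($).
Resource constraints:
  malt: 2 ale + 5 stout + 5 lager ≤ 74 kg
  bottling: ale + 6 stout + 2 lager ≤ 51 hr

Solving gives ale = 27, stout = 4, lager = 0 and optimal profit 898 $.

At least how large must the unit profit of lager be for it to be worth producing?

52

Check each constraint at x*: malt 74/74 (tight); bottling 51/51 (tight).
From A_Bᵀ y = c: 2·y_malt + 1·y_bottling = 22; 5·y_malt + 6·y_bottling = 76.
Solving: y_malt = 8, y_bottling = 6.
lager enters the basis when its profit ≥ yᵀa₃ = 8·5 + 6·2 = 52.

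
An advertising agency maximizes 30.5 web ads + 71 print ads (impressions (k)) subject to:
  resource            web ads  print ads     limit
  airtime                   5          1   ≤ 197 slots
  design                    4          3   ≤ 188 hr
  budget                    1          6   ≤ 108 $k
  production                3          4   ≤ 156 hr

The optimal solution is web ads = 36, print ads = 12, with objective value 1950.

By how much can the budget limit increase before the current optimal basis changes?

Binding constraints: budget, production. The basis is B = [[1,6],[3,4]] with det -14.
Per unit increase in budget, x* moves by d = (-0.2857, 0.2143).
The basis stays optimal until web ads reaches 0; allowable increase = 126 $k.

126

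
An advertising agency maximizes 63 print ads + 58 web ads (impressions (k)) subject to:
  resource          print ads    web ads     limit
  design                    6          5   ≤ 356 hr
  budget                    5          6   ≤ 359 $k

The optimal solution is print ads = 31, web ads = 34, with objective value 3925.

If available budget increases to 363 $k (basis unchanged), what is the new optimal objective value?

3937

Check each constraint at x*: design 356/356 (tight); budget 359/359 (tight).
Dual feasibility on the basic columns requires 6·y_design + 5·y_budget = 63, 5·y_design + 6·y_budget = 58.
→ y_design = 8 and y_budget = 3.
Δz = y_budget·Δb = 3 × (4) = 12, so new z* = 3925 + 12 = 3937.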